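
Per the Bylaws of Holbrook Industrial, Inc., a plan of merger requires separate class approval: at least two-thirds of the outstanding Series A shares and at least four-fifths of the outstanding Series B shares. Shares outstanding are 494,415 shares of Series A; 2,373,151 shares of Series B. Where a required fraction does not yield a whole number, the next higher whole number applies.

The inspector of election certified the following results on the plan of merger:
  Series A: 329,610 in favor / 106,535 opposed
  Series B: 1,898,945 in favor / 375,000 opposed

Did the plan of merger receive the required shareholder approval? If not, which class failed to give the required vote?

Approved — every class gave the required vote.

Series A: 2/3 of 494415 = 329610; 329,610 required, 329,610 in favor — approved.
Series B: 4/5 of 2373151 = 1898520.80, rounded up to 1898521; 1,898,521 required, 1,898,945 in favor — approved.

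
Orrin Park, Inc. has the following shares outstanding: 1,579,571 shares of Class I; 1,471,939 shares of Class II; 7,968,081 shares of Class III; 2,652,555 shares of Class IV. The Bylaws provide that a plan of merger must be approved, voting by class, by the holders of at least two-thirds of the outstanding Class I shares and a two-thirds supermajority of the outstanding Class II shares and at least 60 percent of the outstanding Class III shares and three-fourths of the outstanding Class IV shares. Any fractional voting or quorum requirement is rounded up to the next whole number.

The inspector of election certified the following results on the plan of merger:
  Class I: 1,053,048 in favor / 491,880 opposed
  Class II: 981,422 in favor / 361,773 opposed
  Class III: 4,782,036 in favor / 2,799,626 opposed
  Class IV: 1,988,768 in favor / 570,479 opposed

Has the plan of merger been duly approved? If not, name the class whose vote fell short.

Class I: 2/3 of 1579571 = 1053047.33, rounded up to 1053048; 1,053,048 required, 1,053,048 in favor — approved.
Class II: 2/3 of 1471939 = 981292.67, rounded up to 981293; 981,293 required, 981,422 in favor — approved.
Class III: 3/5 of 7968081 = 4780848.60, rounded up to 4780849; 4,780,849 required, 4,782,036 in favor — approved.
Class IV: 3/4 of 2652555 = 1989416.25, rounded up to 1989417; 1,989,417 required, 1,988,768 in favor — not approved.

Not approved — the Class IV shares did not give the required vote.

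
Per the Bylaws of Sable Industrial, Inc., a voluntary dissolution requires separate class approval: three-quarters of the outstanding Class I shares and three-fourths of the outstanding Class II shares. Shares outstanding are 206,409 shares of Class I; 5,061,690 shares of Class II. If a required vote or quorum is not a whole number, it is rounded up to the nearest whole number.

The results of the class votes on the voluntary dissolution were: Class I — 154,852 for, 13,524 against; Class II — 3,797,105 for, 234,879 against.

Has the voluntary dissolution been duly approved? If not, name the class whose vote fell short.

Class I: 3/4 of 206409 = 154806.75, rounded up to 154807; 154,807 required, 154,852 in favor — approved.
Class II: 3/4 of 5061690 = 3796267.50, rounded up to 3796268; 3,796,268 required, 3,797,105 in favor — approved.

Approved — every class gave the required vote.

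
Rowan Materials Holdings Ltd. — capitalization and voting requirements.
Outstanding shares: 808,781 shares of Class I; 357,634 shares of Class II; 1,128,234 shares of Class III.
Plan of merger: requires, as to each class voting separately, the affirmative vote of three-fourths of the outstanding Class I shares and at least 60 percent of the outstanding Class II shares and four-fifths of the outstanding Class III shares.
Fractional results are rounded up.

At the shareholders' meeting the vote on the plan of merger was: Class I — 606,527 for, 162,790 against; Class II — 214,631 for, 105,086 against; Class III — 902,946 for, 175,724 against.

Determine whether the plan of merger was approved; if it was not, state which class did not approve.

Not approved — the Class I shares did not give the required vote.

Class I: 3/4 of 808781 = 606585.75, rounded up to 606586; 606,586 required, 606,527 in favor — not approved.
Class II: 3/5 of 357634 = 214580.40, rounded up to 214581; 214,581 required, 214,631 in favor — approved.
Class III: 4/5 of 1128234 = 902587.20, rounded up to 902588; 902,588 required, 902,946 in favor — approved.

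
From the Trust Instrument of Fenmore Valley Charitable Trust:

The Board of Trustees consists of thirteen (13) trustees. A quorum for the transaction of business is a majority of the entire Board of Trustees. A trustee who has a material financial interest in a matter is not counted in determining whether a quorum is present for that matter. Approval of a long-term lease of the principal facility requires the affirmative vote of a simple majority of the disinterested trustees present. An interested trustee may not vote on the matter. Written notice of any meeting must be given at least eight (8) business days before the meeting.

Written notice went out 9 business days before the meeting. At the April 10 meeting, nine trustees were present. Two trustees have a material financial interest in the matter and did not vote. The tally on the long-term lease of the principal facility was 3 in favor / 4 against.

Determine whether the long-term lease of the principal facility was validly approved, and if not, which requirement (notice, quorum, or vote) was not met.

Notice: 9 business days given; 8 required (9 ≥ 8). Satisfied.
Quorum: 9 present, but the 2 interested trustees do not count, leaving 7. Quorum is 7. Satisfied.
Vote: the long-term lease of the principal facility requires a majority of the disinterested trustees present (9 − 2 = 7). A majority of 7 is 4, so 4 affirmative votes are needed; 3 voted in favor. Not satisfied.

Invalid — vote requirement not satisfied.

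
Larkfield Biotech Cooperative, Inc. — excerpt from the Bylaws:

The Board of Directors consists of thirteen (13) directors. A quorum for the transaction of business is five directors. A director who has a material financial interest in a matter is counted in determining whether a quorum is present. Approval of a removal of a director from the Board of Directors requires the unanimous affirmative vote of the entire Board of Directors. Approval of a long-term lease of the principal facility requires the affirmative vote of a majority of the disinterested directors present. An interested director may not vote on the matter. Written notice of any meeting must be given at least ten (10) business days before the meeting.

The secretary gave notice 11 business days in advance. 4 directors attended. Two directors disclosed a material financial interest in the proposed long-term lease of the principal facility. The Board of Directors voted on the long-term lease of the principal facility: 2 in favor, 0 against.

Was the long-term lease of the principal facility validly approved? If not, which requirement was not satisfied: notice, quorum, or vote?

Notice: 11 business days given; 10 required (11 ≥ 10). Satisfied.
Quorum: 4 present (interested directors count toward quorum); quorum is 5. Not satisfied.
Vote: the long-term lease of the principal facility requires a majority of the disinterested directors present (4 − 2 = 2). A majority of 2 is 2, so 2 affirmative votes are needed; 2 voted in favor. Satisfied. (Moot — without a quorum no business can be validly transacted.)

Invalid — quorum requirement not satisfied.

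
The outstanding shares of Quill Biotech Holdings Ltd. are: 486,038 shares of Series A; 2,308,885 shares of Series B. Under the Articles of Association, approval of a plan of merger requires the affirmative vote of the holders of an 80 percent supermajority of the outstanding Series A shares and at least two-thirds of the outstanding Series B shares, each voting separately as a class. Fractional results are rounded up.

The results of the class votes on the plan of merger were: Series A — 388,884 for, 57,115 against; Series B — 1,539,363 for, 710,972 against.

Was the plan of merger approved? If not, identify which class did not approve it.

Series A: 4/5 of 486038 = 388830.40, rounded up to 388831; 388,831 required, 388,884 in favor — approved.
Series B: 2/3 of 2308885 = 1539256.67, rounded up to 1539257; 1,539,257 required, 1,539,363 in favor — approved.

Approved — every class gave the required vote.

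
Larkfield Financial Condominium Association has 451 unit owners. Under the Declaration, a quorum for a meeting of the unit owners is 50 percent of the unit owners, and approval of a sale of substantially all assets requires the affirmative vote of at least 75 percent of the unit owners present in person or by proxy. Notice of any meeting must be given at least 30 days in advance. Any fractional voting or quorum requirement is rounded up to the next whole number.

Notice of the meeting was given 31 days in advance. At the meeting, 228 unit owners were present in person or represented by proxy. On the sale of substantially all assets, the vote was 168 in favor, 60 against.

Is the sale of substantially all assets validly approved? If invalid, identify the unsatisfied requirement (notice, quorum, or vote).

Invalid — vote requirement not satisfied.

Notice: 31 days given; 30 required. Satisfied.
Quorum: 50% of 451 = 225.50, rounded up to 226; 228 present. Satisfied.
Vote: requires three-fourths of those present (228); 3/4 of 228 = 171, so 171 needed; 168 in favor. Not satisfied.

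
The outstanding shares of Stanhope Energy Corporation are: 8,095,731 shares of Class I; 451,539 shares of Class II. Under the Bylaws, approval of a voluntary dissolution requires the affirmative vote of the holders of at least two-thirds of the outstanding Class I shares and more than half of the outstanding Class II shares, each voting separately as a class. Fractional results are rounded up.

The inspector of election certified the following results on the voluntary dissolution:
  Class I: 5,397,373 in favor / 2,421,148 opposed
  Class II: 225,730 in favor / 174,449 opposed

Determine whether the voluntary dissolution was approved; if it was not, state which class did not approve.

Not approved — the Class II shares did not give the required vote.

Class I: 2/3 of 8095731 = 5397154; 5,397,154 required, 5,397,373 in favor — approved.
Class II: a majority of 451539 is 225770; 225,770 required, 225,730 in favor — not approved.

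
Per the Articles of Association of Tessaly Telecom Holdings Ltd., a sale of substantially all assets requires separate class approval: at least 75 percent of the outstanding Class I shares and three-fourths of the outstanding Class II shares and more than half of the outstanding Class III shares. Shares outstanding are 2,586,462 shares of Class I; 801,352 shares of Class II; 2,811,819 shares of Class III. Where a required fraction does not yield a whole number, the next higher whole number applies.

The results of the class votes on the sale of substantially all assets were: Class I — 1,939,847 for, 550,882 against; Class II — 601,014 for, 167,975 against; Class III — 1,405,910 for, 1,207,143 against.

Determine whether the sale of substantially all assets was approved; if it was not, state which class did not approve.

Approved — every class gave the required vote.

Class I: 3/4 of 2586462 = 1939846.50, rounded up to 1939847; 1,939,847 required, 1,939,847 in favor — approved.
Class II: 3/4 of 801352 = 601014; 601,014 required, 601,014 in favor — approved.
Class III: a majority of 2811819 is 1405910; 1,405,910 required, 1,405,910 in favor — approved.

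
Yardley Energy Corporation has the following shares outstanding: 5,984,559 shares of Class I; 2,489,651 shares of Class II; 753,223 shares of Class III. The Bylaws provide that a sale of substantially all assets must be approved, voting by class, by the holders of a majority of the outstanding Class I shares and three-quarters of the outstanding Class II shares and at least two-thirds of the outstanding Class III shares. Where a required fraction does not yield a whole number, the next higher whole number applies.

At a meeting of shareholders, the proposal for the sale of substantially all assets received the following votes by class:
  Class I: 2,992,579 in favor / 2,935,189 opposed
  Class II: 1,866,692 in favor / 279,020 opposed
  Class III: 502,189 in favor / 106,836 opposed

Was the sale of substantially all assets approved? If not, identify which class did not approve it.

Class I: a majority of 5984559 is 2992280; 2,992,280 required, 2,992,579 in favor — approved.
Class II: 3/4 of 2489651 = 1867238.25, rounded up to 1867239; 1,867,239 required, 1,866,692 in favor — not approved.
Class III: 2/3 of 753223 = 502148.67, rounded up to 502149; 502,149 required, 502,189 in favor — approved.

Not approved — the Class II shares did not give the required vote.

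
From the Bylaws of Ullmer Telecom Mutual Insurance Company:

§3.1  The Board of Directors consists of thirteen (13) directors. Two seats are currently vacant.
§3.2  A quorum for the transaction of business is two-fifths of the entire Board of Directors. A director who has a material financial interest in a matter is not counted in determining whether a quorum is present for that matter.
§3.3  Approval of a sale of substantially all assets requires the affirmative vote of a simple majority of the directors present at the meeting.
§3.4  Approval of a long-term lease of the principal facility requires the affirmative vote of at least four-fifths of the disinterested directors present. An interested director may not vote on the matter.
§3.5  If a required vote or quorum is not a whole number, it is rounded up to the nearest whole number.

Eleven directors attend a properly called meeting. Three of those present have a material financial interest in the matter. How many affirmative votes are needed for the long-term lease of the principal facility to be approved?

The long-term lease of the principal facility requires four-fifths of the disinterested directors present (11 − 3 = 8).
4/5 of 8 = 6.40, rounded up to 7.

7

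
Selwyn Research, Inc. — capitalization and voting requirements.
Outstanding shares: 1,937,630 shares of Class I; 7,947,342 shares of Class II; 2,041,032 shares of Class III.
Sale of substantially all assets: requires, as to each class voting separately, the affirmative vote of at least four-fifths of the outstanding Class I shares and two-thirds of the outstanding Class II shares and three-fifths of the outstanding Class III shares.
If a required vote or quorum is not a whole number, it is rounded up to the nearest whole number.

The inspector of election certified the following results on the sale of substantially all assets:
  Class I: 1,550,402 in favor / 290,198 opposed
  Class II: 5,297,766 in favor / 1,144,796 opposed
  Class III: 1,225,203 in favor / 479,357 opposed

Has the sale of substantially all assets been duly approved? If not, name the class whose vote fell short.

Not approved — the Class II shares did not give the required vote.

Class I: 4/5 of 1937630 = 1550104; 1,550,104 required, 1,550,402 in favor — approved.
Class II: 2/3 of 7947342 = 5298228; 5,298,228 required, 5,297,766 in favor — not approved.
Class III: 3/5 of 2041032 = 1224619.20, rounded up to 1224620; 1,224,620 required, 1,225,203 in favor — approved.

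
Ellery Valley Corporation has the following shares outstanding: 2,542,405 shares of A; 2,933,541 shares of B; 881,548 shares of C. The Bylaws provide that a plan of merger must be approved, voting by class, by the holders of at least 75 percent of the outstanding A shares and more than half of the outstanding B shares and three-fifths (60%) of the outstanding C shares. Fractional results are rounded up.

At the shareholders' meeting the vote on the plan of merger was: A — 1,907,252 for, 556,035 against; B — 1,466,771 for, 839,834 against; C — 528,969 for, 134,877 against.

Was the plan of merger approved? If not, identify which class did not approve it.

Approved — every class gave the required vote.

A: 3/4 of 2542405 = 1906803.75, rounded up to 1906804; 1,906,804 required, 1,907,252 in favor — approved.
B: a majority of 2933541 is 1466771; 1,466,771 required, 1,466,771 in favor — approved.
C: 3/5 of 881548 = 528928.80, rounded up to 528929; 528,929 required, 528,969 in favor — approved.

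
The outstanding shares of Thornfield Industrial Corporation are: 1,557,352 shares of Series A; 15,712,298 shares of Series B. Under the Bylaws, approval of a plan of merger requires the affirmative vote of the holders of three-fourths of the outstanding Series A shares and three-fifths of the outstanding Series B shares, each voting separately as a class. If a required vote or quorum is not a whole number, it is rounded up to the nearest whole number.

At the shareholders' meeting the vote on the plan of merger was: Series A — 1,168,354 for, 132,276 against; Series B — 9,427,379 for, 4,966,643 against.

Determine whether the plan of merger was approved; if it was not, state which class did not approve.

Series A: 3/4 of 1557352 = 1168014; 1,168,014 required, 1,168,354 in favor — approved.
Series B: 3/5 of 15712298 = 9427378.80, rounded up to 9427379; 9,427,379 required, 9,427,379 in favor — approved.

Approved — every class gave the required vote.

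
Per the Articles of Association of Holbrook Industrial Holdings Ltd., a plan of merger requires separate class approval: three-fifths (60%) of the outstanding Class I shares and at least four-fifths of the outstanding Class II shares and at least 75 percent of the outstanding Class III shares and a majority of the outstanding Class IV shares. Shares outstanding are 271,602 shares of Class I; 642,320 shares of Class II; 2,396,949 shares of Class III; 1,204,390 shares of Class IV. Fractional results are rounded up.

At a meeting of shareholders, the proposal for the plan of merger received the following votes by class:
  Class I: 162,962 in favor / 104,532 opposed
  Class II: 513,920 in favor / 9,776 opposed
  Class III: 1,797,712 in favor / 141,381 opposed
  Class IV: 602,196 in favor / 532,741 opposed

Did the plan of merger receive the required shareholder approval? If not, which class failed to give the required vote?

Class I: 3/5 of 271602 = 162961.20, rounded up to 162962; 162,962 required, 162,962 in favor — approved.
Class II: 4/5 of 642320 = 513856; 513,856 required, 513,920 in favor — approved.
Class III: 3/4 of 2396949 = 1797711.75, rounded up to 1797712; 1,797,712 required, 1,797,712 in favor — approved.
Class IV: a majority of 1204390 is 602196; 602,196 required, 602,196 in favor — approved.

Approved — every class gave the required vote.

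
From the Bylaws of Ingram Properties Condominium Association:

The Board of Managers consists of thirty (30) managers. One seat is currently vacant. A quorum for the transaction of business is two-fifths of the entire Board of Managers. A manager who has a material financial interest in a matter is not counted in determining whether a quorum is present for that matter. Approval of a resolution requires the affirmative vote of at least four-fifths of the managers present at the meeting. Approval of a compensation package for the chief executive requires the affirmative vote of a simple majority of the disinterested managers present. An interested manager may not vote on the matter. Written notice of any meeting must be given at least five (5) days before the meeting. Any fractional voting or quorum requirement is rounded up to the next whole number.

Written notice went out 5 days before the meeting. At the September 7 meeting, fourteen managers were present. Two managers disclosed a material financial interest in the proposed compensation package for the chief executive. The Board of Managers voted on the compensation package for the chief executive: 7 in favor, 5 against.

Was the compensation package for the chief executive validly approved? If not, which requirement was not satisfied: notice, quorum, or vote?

Valid — all requirements satisfied.

Notice: 5 days given; 5 required (5 ≥ 5). Satisfied.
Quorum: 14 present, but the 2 interested managers do not count, leaving 12. Quorum is 12. Satisfied.
Vote: the compensation package for the chief executive requires a majority of the disinterested managers present (14 − 2 = 12). A majority of 12 is 7, so 7 affirmative votes are needed; 7 voted in favor. Satisfied.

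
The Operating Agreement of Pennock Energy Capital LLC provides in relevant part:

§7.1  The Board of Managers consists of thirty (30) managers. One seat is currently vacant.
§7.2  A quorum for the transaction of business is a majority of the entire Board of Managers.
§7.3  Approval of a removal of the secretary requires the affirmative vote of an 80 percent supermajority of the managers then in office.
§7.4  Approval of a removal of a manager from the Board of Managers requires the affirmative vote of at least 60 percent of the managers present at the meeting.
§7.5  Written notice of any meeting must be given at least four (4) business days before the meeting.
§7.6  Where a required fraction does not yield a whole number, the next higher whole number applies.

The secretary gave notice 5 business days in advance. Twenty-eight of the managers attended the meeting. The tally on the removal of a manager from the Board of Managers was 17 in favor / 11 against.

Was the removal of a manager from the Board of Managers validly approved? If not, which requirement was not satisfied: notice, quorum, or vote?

Valid — all requirements satisfied.

Notice: 5 business days given; 4 required (5 ≥ 4). Satisfied.
Quorum: 28 present; quorum is 16. Satisfied.
Vote: the removal of a manager from the Board of Managers requires three-fifths of the managers present (28). 3/5 of 28 = 16.80, rounded up to 17, so 17 affirmative votes are needed; 17 voted in favor. Satisfied.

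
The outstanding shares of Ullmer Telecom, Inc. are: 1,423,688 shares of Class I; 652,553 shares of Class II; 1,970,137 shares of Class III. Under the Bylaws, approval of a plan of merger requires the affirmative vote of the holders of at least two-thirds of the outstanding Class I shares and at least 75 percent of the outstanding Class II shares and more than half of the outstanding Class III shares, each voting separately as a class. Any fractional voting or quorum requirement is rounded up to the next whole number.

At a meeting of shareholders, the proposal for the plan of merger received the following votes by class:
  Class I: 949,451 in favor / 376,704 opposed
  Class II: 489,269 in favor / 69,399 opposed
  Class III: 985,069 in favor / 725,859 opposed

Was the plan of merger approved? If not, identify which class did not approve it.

Not approved — the Class II shares did not give the required vote.

Class I: 2/3 of 1423688 = 949125.33, rounded up to 949126; 949,126 required, 949,451 in favor — approved.
Class II: 3/4 of 652553 = 489414.75, rounded up to 489415; 489,415 required, 489,269 in favor — not approved.
Class III: a majority of 1970137 is 985069; 985,069 required, 985,069 in favor — approved.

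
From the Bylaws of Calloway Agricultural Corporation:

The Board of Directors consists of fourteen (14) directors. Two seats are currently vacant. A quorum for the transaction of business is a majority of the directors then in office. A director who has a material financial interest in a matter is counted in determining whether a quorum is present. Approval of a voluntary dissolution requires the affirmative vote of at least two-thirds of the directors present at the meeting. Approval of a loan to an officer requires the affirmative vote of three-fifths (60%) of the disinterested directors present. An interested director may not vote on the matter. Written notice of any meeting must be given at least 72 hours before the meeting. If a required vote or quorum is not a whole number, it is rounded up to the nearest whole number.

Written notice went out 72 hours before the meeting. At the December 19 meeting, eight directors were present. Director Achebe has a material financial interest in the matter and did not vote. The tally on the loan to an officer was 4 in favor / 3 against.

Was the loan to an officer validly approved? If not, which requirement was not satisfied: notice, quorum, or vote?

Invalid — vote requirement not satisfied.

Notice: 72 hours given; 72 required (72 ≥ 72). Satisfied.
Quorum: 8 present (interested directors count toward quorum); quorum is 7. Satisfied.
Vote: the loan to an officer requires three-fifths of the disinterested directors present (8 − 1 = 7). 3/5 of 7 = 4.20, rounded up to 5, so 5 affirmative votes are needed; 4 voted in favor. Not satisfied.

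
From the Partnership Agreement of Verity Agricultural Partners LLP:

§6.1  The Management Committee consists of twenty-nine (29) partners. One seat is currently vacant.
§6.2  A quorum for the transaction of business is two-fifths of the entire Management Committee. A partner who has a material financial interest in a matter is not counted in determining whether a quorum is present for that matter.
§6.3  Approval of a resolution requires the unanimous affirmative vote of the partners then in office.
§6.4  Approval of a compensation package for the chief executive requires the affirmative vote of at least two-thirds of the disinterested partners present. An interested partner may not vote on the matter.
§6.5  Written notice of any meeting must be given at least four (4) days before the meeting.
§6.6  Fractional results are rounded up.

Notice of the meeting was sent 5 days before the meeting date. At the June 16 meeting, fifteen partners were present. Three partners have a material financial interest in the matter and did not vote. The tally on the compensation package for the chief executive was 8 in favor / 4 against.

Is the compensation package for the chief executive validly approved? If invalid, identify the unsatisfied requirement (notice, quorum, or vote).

Valid — all requirements satisfied.

Notice: 5 days given; 4 required (5 ≥ 4). Satisfied.
Quorum: 15 present, but the 3 interested partners do not count, leaving 12. Quorum is 12. Satisfied.
Vote: the compensation package for the chief executive requires two-thirds of the disinterested partners present (15 − 3 = 12). 2/3 of 12 = 8, so 8 affirmative votes are needed; 8 voted in favor. Satisfied.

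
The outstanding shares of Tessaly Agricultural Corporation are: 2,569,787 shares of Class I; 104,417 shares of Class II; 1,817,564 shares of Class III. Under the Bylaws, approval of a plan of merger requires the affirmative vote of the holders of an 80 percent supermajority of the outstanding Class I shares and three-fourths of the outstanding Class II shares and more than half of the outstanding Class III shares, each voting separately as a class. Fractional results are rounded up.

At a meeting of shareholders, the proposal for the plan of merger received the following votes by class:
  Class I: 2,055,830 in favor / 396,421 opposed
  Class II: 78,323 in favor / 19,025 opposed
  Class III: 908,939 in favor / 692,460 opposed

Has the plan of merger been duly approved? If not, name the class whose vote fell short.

Approved — every class gave the required vote.

Class I: 4/5 of 2569787 = 2055829.60, rounded up to 2055830; 2,055,830 required, 2,055,830 in favor — approved.
Class II: 3/4 of 104417 = 78312.75, rounded up to 78313; 78,313 required, 78,323 in favor — approved.
Class III: a majority of 1817564 is 908783; 908,783 required, 908,939 in favor — approved.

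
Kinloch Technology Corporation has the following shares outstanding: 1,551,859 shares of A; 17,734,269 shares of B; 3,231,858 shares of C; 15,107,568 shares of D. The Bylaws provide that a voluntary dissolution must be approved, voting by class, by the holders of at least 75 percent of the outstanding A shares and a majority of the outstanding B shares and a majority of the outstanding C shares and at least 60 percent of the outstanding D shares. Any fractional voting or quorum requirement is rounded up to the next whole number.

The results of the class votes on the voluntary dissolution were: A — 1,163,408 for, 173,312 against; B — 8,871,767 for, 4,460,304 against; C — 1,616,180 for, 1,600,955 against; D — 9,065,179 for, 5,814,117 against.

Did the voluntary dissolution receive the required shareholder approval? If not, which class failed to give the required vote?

Not approved — the A shares did not give the required vote.

A: 3/4 of 1551859 = 1163894.25, rounded up to 1163895; 1,163,895 required, 1,163,408 in favor — not approved.
B: a majority of 17734269 is 8867135; 8,867,135 required, 8,871,767 in favor — approved.
C: a majority of 3231858 is 1615930; 1,615,930 required, 1,616,180 in favor — approved.
D: 3/5 of 15107568 = 9064540.80, rounded up to 9064541; 9,064,541 required, 9,065,179 in favor — approved.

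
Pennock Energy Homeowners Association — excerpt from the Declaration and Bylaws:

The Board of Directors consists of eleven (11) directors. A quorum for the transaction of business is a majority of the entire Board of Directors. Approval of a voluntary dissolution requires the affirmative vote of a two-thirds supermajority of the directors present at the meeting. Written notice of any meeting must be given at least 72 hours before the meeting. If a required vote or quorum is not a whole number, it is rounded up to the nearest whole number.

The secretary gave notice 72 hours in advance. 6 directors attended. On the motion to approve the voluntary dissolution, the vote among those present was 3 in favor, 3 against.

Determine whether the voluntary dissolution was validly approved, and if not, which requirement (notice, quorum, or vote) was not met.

Invalid — vote requirement not satisfied.

Notice: 72 hours given; 72 required (72 ≥ 72). Satisfied.
Quorum: 6 present; quorum is 6. Satisfied.
Vote: the voluntary dissolution requires two-thirds of the directors present (6). 2/3 of 6 = 4, so 4 affirmative votes are needed; 3 voted in favor. Not satisfied.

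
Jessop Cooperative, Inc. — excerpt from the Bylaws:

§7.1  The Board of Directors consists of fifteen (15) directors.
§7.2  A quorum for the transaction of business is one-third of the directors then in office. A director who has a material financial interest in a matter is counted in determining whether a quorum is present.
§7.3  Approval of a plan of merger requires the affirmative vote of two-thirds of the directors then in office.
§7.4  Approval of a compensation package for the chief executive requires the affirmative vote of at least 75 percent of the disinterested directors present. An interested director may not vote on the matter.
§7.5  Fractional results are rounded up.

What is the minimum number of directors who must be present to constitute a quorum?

5

1/3 of 15 = 5.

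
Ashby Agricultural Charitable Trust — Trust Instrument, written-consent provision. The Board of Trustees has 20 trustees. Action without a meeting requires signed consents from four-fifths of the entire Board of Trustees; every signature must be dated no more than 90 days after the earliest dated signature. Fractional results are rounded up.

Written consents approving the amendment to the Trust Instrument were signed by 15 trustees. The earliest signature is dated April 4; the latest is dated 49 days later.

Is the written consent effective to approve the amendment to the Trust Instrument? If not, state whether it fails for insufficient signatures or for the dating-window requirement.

Signatures required: four-fifths of 20 — 4/5 of 20 = 16, so 16 needed; 15 signed. Insufficient.
Dating window: the latest signature is 49 days after the earliest; the limit is 90 days. Within the window.

Not effective — insufficient signatures.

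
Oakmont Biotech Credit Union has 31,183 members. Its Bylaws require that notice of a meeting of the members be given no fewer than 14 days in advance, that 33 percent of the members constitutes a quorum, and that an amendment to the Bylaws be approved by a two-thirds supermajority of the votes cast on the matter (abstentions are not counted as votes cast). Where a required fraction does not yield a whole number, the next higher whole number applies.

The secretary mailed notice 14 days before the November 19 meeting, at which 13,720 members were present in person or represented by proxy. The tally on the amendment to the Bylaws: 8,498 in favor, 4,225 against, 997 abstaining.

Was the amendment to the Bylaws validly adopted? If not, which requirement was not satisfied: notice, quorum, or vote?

Notice: 14 days given; 14 required. Satisfied.
Quorum: 33% of 31,183 = 10,290.39, rounded up to 10,291; 13,720 present. Satisfied.
Vote: requires two-thirds of the votes cast (13,720 − 997 abstaining = 12,723); 2/3 of 12723 = 8482, so 8,482 needed; 8,498 in favor. Satisfied.

Valid — all requirements satisfied.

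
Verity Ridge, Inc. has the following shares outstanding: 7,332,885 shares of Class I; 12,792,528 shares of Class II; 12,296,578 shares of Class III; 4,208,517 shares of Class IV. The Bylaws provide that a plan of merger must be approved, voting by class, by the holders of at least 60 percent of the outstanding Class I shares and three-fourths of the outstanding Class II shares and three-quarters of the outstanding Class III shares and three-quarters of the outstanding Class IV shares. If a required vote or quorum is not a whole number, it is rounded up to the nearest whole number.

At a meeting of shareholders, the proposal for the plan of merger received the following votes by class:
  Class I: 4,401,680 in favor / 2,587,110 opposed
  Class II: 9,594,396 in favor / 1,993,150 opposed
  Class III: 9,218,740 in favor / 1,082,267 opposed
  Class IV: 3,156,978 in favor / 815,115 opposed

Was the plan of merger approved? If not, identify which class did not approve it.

Not approved — the Class III shares did not give the required vote.

Class I: 3/5 of 7332885 = 4399731; 4,399,731 required, 4,401,680 in favor — approved.
Class II: 3/4 of 12792528 = 9594396; 9,594,396 required, 9,594,396 in favor — approved.
Class III: 3/4 of 12296578 = 9222433.50, rounded up to 9222434; 9,222,434 required, 9,218,740 in favor — not approved.
Class IV: 3/4 of 4208517 = 3156387.75, rounded up to 3156388; 3,156,388 required, 3,156,978 in favor — approved.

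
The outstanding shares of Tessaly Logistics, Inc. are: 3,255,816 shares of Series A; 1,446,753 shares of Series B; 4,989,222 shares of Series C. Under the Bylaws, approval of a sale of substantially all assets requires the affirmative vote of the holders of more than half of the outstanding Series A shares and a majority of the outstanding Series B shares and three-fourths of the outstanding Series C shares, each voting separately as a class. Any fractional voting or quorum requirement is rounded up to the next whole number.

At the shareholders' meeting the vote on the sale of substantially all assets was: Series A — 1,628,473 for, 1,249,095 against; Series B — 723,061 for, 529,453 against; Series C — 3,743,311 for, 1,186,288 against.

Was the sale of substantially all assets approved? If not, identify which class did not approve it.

Not approved — the Series B shares did not give the required vote.

Series A: a majority of 3255816 is 1627909; 1,627,909 required, 1,628,473 in favor — approved.
Series B: a majority of 1446753 is 723377; 723,377 required, 723,061 in favor — not approved.
Series C: 3/4 of 4989222 = 3741916.50, rounded up to 3741917; 3,741,917 required, 3,743,311 in favor — approved.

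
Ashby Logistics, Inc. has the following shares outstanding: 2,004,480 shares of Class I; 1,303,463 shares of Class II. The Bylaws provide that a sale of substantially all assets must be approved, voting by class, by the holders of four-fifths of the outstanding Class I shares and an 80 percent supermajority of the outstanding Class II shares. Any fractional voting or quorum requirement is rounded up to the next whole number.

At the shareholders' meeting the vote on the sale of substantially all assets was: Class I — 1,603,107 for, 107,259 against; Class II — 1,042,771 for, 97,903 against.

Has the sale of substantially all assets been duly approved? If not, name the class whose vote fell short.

Class I: 4/5 of 2004480 = 1603584; 1,603,584 required, 1,603,107 in favor — not approved.
Class II: 4/5 of 1303463 = 1042770.40, rounded up to 1042771; 1,042,771 required, 1,042,771 in favor — approved.

Not approved — the Class I shares did not give the required vote.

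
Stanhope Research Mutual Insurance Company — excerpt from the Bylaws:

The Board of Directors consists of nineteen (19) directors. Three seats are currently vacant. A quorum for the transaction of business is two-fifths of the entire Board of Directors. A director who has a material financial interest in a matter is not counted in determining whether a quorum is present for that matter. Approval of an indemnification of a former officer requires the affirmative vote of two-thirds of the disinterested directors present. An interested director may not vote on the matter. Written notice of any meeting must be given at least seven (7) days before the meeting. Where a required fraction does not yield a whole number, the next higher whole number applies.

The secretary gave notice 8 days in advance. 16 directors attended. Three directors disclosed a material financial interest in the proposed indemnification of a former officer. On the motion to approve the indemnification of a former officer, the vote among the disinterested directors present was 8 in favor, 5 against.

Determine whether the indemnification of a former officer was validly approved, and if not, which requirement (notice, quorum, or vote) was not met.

Notice: 8 days given; 7 required (8 ≥ 7). Satisfied.
Quorum: 16 present, but the 3 interested directors do not count, leaving 13. Quorum is 8. Satisfied.
Vote: the indemnification of a former officer requires two-thirds of the disinterested directors present (16 − 3 = 13). 2/3 of 13 = 8.67, rounded up to 9, so 9 affirmative votes are needed; 8 voted in favor. Not satisfied.

Invalid — vote requirement not satisfied.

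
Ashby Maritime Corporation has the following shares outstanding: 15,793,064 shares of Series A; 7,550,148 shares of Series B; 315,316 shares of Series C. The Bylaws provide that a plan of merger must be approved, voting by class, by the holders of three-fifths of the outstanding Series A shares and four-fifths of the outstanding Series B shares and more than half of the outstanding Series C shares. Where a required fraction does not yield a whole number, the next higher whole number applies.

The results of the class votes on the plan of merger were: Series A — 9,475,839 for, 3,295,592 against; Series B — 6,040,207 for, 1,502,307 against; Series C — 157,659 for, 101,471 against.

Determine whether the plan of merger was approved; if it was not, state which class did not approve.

Approved — every class gave the required vote.

Series A: 3/5 of 15793064 = 9475838.40, rounded up to 9475839; 9,475,839 required, 9,475,839 in favor — approved.
Series B: 4/5 of 7550148 = 6040118.40, rounded up to 6040119; 6,040,119 required, 6,040,207 in favor — approved.
Series C: a majority of 315316 is 157659; 157,659 required, 157,659 in favor — approved.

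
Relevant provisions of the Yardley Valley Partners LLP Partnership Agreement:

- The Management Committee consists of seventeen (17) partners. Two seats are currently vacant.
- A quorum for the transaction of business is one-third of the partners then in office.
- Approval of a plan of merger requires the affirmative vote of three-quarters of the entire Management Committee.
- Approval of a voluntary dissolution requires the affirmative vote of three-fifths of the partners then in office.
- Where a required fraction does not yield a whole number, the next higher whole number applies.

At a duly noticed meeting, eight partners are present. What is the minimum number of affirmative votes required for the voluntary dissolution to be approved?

9

The voluntary dissolution requires three-fifths of the partners then in office (15).
3/5 of 15 = 9.
(Only 8 can vote, so the voluntary dissolution cannot pass at this meeting, but the required vote is still 9.)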